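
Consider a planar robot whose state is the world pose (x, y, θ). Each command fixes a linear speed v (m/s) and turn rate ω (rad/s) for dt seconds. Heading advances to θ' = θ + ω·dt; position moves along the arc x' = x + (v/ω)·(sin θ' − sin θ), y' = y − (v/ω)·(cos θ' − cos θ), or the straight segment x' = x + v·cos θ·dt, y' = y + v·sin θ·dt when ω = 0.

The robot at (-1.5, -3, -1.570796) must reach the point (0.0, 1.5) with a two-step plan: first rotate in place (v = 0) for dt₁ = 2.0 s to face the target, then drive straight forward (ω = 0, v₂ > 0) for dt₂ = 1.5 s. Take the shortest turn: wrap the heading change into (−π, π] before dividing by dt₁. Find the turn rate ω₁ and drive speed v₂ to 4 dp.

heading to target = atan2(1.5−-3, 0−-1.5) = 1.2490
Δθ = wrap(1.2490 − -1.5708) = 2.8198; ω₁ = Δθ/dt₁ = 1.4099
distance = √((0−-1.5)² + (1.5−-3)²) = 4.7434; v₂ = distance/dt₂ = 3.1623

ω₁ = 1.4099, v₂ = 3.1623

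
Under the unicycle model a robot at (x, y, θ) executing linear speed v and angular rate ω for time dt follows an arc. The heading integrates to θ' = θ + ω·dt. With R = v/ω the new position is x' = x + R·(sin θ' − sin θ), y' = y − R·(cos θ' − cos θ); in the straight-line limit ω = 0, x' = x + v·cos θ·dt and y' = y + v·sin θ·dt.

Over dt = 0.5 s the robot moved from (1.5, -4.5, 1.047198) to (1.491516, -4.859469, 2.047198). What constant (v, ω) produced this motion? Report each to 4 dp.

v = -0.7500, ω = 2.0000

Δθ = 2.047198 − 1.047198 = 1.000000
ω = Δθ/dt = 1.000000/0.5 = 2.0000
R = −Δy/(cos θ' − cos θ) = -0.3750
v = R·ω = -0.3750·2.0000 = -0.7500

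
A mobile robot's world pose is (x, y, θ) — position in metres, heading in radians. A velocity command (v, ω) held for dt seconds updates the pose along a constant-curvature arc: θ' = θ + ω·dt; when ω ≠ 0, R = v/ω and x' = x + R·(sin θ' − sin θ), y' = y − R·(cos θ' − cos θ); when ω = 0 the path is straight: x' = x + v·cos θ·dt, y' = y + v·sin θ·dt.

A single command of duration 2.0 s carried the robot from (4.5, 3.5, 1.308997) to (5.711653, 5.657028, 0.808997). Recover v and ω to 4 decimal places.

v = 1.2500, ω = -0.2500

Δθ = 0.808997 − 1.308997 = -0.500000
ω = Δθ/dt = -0.500000/2.0 = -0.2500
R = −Δy/(cos θ' − cos θ) = -5.0000
v = R·ω = -5.0000·-0.2500 = 1.2500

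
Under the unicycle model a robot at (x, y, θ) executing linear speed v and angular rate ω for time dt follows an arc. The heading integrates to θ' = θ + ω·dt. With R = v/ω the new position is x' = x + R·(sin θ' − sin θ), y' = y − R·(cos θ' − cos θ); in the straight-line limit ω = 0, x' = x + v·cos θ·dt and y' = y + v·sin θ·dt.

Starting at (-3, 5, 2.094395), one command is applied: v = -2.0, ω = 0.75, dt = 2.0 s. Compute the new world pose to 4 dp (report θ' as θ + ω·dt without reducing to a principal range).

(0.4760, 3.9354, 3.5944)

θ' = 2.0944 + 0.75·2.0 = 3.5944
R = v/ω = -2.0/0.75 = -2.6667
x' = -3 + -2.6667·(sin 3.5944 − sin 2.0944) = 0.4760
y' = 5 − -2.6667·(cos 3.5944 − cos 2.0944) = 3.9354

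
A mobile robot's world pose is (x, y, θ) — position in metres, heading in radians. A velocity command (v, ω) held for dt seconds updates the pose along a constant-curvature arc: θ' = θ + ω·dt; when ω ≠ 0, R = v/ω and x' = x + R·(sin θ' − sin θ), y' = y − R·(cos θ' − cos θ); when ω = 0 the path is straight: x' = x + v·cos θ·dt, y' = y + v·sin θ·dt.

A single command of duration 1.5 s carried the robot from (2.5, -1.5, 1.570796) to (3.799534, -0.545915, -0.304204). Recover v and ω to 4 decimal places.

Δθ = -0.304204 − 1.570796 = -1.875000
ω = Δθ/dt = -1.875000/1.5 = -1.2500
R = Δx/(sin θ' − sin θ) = -1.0000
v = R·ω = -1.0000·-1.2500 = 1.2500

v = 1.2500, ω = -1.2500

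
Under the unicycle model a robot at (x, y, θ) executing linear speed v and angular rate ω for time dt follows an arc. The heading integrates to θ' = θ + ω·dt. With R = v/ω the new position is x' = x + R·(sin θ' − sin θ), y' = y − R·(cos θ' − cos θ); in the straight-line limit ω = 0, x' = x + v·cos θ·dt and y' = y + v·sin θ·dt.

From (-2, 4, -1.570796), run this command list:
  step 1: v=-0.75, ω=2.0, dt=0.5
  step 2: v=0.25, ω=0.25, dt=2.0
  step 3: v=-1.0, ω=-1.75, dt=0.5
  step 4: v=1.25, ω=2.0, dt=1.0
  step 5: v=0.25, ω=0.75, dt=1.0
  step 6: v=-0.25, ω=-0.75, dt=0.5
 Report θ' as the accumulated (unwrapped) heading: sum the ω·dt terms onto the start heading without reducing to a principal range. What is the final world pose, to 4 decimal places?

(-1.0354, 4.5698, 1.4292)

step 1: θ'=-0.5708 (R=-0.3750) → pose (-2.1724, 4.3156, -0.5708)
step 2: θ'=-0.0708 (R=1.0000) → pose (-1.7028, 4.1595, -0.0708)
step 3: θ'=-0.9458 (R=0.5714) → pose (-2.1258, 4.3952, -0.9458)
step 4: θ'=1.0542 (R=0.6250) → pose (-1.0755, 4.4522, 1.0542)
step 5: θ'=1.8042 (R=0.3333) → pose (-1.0411, 4.6939, 1.8042)
step 6: θ'=1.4292 (R=0.3333) → pose (-1.0354, 4.5698, 1.4292)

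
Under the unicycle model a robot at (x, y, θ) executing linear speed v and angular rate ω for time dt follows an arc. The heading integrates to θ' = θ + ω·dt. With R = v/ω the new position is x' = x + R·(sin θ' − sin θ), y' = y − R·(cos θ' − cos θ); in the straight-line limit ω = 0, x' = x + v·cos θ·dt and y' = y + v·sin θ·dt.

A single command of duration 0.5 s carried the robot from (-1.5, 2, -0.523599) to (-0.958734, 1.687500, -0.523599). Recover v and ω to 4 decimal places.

v = 1.2500, ω = 0.0000

Δθ = -0.523599 − -0.523599 = 0.000000
ω = Δθ/dt = 0.000000/0.5 = 0.0000
ω = 0 → v = (Δx·cos θ + Δy·sin θ)/dt = 1.2500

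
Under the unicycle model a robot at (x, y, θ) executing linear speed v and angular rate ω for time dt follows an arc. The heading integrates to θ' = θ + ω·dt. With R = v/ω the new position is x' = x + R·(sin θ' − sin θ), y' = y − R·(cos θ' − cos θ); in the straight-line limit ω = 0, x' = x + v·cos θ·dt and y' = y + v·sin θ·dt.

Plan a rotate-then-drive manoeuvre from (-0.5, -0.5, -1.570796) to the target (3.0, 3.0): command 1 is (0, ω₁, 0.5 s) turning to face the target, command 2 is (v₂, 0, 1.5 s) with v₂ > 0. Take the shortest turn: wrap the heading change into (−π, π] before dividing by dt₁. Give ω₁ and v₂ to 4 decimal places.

heading to target = atan2(3−-0.5, 3−-0.5) = 0.7854
Δθ = wrap(0.7854 − -1.5708) = 2.3562; ω₁ = Δθ/dt₁ = 4.7124
distance = √((3−-0.5)² + (3−-0.5)²) = 4.9497; v₂ = distance/dt₂ = 3.2998

ω₁ = 4.7124, v₂ = 3.2998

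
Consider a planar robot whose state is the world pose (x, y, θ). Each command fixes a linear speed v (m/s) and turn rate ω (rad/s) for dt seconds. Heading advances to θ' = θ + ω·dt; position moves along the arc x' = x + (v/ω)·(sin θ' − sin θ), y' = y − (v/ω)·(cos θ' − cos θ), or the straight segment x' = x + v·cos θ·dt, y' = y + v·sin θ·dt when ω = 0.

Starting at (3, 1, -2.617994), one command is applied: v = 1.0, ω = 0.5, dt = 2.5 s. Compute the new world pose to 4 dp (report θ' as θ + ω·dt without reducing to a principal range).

(2.0410, -1.1349, -1.3680)

θ' = -2.6180 + 0.5·2.5 = -1.3680
R = v/ω = 1.0/0.5 = 2.0000
x' = 3 + 2.0000·(sin -1.3680 − sin -2.6180) = 2.0410
y' = 1 − 2.0000·(cos -1.3680 − cos -2.6180) = -1.1349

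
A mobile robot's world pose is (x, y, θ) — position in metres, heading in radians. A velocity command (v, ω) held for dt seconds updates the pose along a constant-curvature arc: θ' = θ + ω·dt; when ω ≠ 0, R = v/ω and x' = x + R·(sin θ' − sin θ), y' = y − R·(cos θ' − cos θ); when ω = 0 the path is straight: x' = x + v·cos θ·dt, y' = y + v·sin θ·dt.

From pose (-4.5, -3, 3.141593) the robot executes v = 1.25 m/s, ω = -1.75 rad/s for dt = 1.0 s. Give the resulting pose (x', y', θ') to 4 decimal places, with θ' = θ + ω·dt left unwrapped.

(-5.2028, -2.1584, 1.3916)

θ' = 3.1416 + -1.75·1.0 = 1.3916
R = v/ω = 1.25/-1.75 = -0.7143
x' = -4.5 + -0.7143·(sin 1.3916 − sin 3.1416) = -5.2028
y' = -3 − -0.7143·(cos 1.3916 − cos 3.1416) = -2.1584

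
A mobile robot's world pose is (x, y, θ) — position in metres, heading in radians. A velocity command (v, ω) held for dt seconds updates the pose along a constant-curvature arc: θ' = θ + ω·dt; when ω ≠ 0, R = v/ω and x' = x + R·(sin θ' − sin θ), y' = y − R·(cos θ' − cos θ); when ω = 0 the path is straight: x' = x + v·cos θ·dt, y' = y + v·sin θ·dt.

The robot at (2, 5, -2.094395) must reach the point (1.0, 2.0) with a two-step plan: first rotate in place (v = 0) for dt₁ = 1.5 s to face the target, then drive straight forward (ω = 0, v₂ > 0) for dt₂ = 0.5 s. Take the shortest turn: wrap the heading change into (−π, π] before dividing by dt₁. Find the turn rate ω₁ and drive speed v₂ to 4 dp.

heading to target = atan2(2−5, 1−2) = -1.8925
Δθ = wrap(-1.8925 − -2.0944) = 0.2018; ω₁ = Δθ/dt₁ = 0.1346
distance = √((1−2)² + (2−5)²) = 3.1623; v₂ = distance/dt₂ = 6.3246

ω₁ = 0.1346, v₂ = 6.3246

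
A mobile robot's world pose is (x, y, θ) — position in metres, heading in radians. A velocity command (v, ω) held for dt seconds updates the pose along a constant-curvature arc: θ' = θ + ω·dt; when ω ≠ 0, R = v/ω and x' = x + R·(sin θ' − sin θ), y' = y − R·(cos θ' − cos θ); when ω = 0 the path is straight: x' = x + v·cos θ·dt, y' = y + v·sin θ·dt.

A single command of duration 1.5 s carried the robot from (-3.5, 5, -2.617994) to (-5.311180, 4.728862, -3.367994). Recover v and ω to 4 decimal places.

Δθ = -3.367994 − -2.617994 = -0.750000
ω = Δθ/dt = -0.750000/1.5 = -0.5000
R = Δx/(sin θ' − sin θ) = -2.5000
v = R·ω = -2.5000·-0.5000 = 1.2500

v = 1.2500, ω = -0.5000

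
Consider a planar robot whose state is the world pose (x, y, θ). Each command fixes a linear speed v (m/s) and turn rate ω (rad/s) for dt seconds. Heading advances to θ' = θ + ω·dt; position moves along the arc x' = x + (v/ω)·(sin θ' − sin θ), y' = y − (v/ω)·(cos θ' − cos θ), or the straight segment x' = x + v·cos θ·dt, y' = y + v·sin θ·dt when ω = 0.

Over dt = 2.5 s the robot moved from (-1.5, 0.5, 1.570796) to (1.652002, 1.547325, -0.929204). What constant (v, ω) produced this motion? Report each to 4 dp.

v = 1.7500, ω = -1.0000

Δθ = -0.929204 − 1.570796 = -2.500000
ω = Δθ/dt = -2.500000/2.5 = -1.0000
R = Δx/(sin θ' − sin θ) = -1.7500
v = R·ω = -1.7500·-1.0000 = 1.7500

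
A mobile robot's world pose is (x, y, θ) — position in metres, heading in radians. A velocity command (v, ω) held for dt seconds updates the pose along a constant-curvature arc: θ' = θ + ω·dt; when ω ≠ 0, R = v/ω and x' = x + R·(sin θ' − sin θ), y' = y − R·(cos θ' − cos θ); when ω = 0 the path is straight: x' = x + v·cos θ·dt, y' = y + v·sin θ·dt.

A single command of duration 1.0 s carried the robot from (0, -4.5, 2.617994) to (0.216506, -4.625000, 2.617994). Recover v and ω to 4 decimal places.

Δθ = 2.617994 − 2.617994 = 0.000000
ω = Δθ/dt = 0.000000/1.0 = 0.0000
ω = 0 → v = (Δx·cos θ + Δy·sin θ)/dt = -0.2500

v = -0.2500, ω = 0.0000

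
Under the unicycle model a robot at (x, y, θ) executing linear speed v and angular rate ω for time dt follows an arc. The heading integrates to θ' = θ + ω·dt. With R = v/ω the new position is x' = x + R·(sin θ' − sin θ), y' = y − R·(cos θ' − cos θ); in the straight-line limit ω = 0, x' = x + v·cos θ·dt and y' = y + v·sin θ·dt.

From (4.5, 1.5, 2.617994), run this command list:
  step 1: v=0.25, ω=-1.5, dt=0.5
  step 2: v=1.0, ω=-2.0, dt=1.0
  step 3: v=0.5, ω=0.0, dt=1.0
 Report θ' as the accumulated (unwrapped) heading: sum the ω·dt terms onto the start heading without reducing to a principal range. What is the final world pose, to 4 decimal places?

step 1: θ'=1.8680 (R=-0.1667) → pose (4.4240, 1.5955, 1.8680)
step 2: θ'=-0.1320 (R=-0.5000) → pose (4.9679, 2.2376, -0.1320)
step 3: θ'=-0.1320 (straight) → pose (5.4635, 2.1718, -0.1320)

(5.4635, 2.1718, -0.1320)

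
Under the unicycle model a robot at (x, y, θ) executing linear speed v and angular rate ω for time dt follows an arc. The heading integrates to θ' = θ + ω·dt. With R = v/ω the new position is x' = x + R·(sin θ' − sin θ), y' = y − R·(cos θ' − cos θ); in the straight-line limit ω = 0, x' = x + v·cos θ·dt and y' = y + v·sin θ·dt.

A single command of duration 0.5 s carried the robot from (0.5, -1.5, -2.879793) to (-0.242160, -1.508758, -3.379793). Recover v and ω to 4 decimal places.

Δθ = -3.379793 − -2.879793 = -0.500000
ω = Δθ/dt = -0.500000/0.5 = -1.0000
R = Δx/(sin θ' − sin θ) = -1.5000
v = R·ω = -1.5000·-1.0000 = 1.5000

v = 1.5000, ω = -1.0000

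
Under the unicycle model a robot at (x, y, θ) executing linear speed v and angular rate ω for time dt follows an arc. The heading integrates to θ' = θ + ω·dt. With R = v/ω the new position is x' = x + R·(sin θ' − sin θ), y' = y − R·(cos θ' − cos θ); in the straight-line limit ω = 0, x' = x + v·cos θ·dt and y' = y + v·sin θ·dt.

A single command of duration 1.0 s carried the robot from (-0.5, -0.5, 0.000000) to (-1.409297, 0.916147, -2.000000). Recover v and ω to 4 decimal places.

v = -2.0000, ω = -2.0000

Δθ = -2.000000 − 0.000000 = -2.000000
ω = Δθ/dt = -2.000000/1.0 = -2.0000
R = −Δy/(cos θ' − cos θ) = 1.0000
v = R·ω = 1.0000·-2.0000 = -2.0000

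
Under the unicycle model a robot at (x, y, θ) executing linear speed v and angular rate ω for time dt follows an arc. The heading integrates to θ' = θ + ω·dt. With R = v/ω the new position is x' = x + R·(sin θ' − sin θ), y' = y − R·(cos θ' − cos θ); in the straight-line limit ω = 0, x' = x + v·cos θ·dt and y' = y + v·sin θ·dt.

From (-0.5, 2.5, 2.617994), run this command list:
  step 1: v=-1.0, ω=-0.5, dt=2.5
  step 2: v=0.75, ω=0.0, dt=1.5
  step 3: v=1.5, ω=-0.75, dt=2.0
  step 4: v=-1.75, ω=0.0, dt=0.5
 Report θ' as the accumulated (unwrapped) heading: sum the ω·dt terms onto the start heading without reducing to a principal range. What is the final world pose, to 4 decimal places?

(2.0405, 3.1620, -0.1320)

step 1: θ'=1.3680 (R=2.0000) → pose (0.4590, 0.3651, 1.3680)
step 2: θ'=1.3680 (straight) → pose (0.6856, 1.4671, 1.3680)
step 3: θ'=-0.1320 (R=-2.0000) → pose (2.9079, 3.0468, -0.1320)
step 4: θ'=-0.1320 (straight) → pose (2.0405, 3.1620, -0.1320)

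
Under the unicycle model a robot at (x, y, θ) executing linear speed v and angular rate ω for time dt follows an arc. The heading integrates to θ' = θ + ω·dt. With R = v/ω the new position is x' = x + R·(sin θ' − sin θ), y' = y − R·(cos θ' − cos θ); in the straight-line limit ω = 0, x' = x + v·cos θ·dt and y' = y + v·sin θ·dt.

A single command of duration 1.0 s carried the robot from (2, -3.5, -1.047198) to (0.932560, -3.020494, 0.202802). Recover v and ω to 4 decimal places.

v = -1.2500, ω = 1.2500

Δθ = 0.202802 − -1.047198 = 1.250000
ω = Δθ/dt = 1.250000/1.0 = 1.2500
R = Δx/(sin θ' − sin θ) = -1.0000
v = R·ω = -1.0000·1.2500 = -1.2500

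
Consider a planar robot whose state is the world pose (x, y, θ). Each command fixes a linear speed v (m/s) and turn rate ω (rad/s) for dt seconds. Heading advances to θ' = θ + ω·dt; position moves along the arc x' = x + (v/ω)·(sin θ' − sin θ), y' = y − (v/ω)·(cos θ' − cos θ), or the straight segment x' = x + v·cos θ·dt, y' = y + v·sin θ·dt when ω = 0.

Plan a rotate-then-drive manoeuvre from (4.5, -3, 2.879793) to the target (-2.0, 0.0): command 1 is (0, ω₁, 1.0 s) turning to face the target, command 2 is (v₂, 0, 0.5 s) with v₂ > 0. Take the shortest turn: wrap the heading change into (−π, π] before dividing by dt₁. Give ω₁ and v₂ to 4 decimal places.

heading to target = atan2(0−-3, -2−4.5) = 2.7092
Δθ = wrap(2.7092 − 2.8798) = -0.1706; ω₁ = Δθ/dt₁ = -0.1706
distance = √((-2−4.5)² + (0−-3)²) = 7.1589; v₂ = distance/dt₂ = 14.3178

ω₁ = -0.1706, v₂ = 14.3178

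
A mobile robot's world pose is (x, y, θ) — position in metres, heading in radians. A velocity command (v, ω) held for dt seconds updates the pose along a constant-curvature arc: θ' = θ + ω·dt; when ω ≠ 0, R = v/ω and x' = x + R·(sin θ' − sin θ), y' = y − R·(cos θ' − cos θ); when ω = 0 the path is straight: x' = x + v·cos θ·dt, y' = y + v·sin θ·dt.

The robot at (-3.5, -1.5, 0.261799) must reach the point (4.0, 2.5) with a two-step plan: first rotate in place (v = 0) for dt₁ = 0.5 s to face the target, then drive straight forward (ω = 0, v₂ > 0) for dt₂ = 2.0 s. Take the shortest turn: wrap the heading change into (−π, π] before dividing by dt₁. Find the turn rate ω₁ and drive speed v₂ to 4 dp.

ω₁ = 0.4563, v₂ = 4.2500

heading to target = atan2(2.5−-1.5, 4−-3.5) = 0.4900
Δθ = wrap(0.4900 − 0.2618) = 0.2282; ω₁ = Δθ/dt₁ = 0.4563
distance = √((4−-3.5)² + (2.5−-1.5)²) = 8.5000; v₂ = distance/dt₂ = 4.2500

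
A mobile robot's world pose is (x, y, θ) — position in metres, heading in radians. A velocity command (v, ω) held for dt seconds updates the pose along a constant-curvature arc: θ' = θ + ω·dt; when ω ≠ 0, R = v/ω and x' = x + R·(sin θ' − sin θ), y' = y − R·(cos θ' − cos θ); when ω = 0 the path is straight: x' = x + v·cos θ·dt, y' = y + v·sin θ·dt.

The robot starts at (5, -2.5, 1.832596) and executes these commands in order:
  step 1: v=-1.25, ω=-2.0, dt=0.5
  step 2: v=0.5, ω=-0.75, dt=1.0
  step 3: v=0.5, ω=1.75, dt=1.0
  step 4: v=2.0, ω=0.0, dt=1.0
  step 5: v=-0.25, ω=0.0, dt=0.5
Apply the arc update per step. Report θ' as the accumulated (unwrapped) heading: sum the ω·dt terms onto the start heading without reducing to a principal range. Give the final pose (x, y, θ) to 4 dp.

(5.0638, -0.6968, 1.8326)

step 1: θ'=0.8326 (R=0.6250) → pose (4.8586, -3.0824, 0.8326)
step 2: θ'=0.0826 (R=-0.6667) → pose (5.2967, -2.8666, 0.0826)
step 3: θ'=1.8326 (R=0.2857) → pose (5.5491, -2.5079, 1.8326)
step 4: θ'=1.8326 (straight) → pose (5.0315, -0.5761, 1.8326)
step 5: θ'=1.8326 (straight) → pose (5.0638, -0.6968, 1.8326)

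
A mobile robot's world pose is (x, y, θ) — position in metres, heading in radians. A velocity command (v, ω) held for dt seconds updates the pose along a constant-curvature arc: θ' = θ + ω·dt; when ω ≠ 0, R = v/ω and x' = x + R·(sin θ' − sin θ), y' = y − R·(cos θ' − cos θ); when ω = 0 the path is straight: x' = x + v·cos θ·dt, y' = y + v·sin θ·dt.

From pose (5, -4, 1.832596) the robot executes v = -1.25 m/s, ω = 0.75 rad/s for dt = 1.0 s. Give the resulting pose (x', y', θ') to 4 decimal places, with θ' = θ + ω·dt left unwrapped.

(5.7260, -4.9816, 2.5826)

θ' = 1.8326 + 0.75·1.0 = 2.5826
R = v/ω = -1.25/0.75 = -1.6667
x' = 5 + -1.6667·(sin 2.5826 − sin 1.8326) = 5.7260
y' = -4 − -1.6667·(cos 2.5826 − cos 1.8326) = -4.9816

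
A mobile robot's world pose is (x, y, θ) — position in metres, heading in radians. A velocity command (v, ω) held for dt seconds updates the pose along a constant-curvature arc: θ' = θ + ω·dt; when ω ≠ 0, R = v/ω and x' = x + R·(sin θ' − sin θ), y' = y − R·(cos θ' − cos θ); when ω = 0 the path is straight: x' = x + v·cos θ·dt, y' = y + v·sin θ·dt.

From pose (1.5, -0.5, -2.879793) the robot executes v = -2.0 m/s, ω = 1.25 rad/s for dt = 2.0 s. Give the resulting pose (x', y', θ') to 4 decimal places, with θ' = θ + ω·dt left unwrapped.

(1.6791, 2.5315, -0.3798)

θ' = -2.8798 + 1.25·2.0 = -0.3798
R = v/ω = -2.0/1.25 = -1.6000
x' = 1.5 + -1.6000·(sin -0.3798 − sin -2.8798) = 1.6791
y' = -0.5 − -1.6000·(cos -0.3798 − cos -2.8798) = 2.5315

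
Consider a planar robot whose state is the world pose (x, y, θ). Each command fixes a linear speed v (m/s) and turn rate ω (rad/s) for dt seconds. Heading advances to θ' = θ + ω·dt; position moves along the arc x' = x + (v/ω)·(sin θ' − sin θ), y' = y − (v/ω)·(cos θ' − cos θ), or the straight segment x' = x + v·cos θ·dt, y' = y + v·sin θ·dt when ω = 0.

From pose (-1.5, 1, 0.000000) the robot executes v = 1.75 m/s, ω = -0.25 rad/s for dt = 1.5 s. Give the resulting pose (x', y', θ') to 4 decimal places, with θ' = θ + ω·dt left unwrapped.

(1.0639, 0.5136, -0.3750)

θ' = 0.0000 + -0.25·1.5 = -0.3750
R = v/ω = 1.75/-0.25 = -7.0000
x' = -1.5 + -7.0000·(sin -0.3750 − sin 0.0000) = 1.0639
y' = 1 − -7.0000·(cos -0.3750 − cos 0.0000) = 0.5136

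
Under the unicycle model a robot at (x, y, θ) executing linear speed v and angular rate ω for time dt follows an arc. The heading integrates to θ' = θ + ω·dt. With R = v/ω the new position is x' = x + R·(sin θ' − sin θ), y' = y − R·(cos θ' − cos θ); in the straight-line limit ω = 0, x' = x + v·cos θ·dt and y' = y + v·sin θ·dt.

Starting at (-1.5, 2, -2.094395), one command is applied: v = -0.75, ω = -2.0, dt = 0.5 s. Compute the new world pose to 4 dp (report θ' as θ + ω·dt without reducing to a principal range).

(-1.1929, 2.1871, -3.0944)

θ' = -2.0944 + -2.0·0.5 = -3.0944
R = v/ω = -0.75/-2.0 = 0.3750
x' = -1.5 + 0.3750·(sin -3.0944 − sin -2.0944) = -1.1929
y' = 2 − 0.3750·(cos -3.0944 − cos -2.0944) = 2.1871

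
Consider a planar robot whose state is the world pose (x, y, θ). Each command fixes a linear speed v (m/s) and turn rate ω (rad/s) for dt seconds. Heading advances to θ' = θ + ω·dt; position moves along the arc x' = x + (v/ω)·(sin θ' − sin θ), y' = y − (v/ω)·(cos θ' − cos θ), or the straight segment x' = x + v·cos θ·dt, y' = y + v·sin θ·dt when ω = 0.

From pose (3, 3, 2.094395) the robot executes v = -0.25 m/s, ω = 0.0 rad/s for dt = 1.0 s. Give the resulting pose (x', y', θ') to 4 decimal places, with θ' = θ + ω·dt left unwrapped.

θ' = 2.0944 + 0.0·1.0 = 2.0944
ω = 0 → straight: x' = 3 + -0.25·cos(2.0944)·1.0 = 3.1250
y' = 3 + -0.25·sin(2.0944)·1.0 = 2.7835

(3.1250, 2.7835, 2.0944)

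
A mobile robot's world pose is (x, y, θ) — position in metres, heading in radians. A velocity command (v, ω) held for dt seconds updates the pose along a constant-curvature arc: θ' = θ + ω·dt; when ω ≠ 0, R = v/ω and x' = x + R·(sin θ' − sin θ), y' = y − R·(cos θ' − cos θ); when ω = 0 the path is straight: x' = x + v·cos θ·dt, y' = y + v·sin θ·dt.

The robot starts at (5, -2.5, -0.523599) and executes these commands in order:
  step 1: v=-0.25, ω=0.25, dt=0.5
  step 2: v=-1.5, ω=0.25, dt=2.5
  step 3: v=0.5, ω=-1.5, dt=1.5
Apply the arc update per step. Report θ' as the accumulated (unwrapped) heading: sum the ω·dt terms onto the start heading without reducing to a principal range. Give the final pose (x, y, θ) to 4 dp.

(1.5871, -2.5978, -2.0236)

step 1: θ'=-0.3986 (R=-1.0000) → pose (4.8881, -2.4444, -0.3986)
step 2: θ'=0.2264 (R=-6.0000) → pose (1.2125, -2.1272, 0.2264)
step 3: θ'=-2.0236 (R=-0.3333) → pose (1.5871, -2.5978, -2.0236)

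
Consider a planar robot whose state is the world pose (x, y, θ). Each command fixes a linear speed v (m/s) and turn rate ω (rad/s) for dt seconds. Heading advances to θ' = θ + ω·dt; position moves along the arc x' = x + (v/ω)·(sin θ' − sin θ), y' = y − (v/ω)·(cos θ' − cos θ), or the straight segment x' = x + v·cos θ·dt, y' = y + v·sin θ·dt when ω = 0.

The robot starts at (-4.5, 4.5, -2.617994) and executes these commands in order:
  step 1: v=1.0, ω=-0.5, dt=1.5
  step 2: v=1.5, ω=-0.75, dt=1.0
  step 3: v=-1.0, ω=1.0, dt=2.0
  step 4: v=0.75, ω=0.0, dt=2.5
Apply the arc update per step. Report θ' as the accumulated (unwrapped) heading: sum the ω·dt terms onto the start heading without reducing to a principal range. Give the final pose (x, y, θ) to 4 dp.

step 1: θ'=-3.3680 (R=-2.0000) → pose (-5.9489, 4.2831, -3.3680)
step 2: θ'=-4.1180 (R=-2.0000) → pose (-7.1570, 5.1120, -4.1180)
step 3: θ'=-2.1180 (R=-1.0000) → pose (-5.4745, 5.1517, -2.1180)
step 4: θ'=-2.1180 (straight) → pose (-6.4501, 3.5505, -2.1180)

(-6.4501, 3.5505, -2.1180)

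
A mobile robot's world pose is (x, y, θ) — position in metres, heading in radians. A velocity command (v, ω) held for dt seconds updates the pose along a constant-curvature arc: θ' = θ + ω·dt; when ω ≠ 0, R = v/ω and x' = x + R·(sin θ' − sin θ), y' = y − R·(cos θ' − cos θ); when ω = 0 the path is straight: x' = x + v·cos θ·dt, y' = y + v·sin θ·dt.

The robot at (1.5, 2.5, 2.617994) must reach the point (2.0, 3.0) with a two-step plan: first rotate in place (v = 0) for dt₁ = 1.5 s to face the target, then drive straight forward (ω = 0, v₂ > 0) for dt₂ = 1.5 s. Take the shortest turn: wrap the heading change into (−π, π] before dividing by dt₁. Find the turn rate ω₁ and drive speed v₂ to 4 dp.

ω₁ = -1.2217, v₂ = 0.4714

heading to target = atan2(3−2.5, 2−1.5) = 0.7854
Δθ = wrap(0.7854 − 2.6180) = -1.8326; ω₁ = Δθ/dt₁ = -1.2217
distance = √((2−1.5)² + (3−2.5)²) = 0.7071; v₂ = distance/dt₂ = 0.4714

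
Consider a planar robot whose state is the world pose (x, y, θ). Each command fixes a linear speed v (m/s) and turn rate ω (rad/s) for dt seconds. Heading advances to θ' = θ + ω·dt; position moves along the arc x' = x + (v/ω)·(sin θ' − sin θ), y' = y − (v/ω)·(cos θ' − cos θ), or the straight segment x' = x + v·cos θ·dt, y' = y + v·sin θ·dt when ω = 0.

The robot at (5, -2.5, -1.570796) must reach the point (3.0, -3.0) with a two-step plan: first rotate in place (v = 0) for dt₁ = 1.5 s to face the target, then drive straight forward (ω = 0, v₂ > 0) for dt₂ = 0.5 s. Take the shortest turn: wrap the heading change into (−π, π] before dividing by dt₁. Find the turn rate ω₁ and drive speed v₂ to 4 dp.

ω₁ = -0.8839, v₂ = 4.1231

heading to target = atan2(-3−-2.5, 3−5) = -2.8966
Δθ = wrap(-2.8966 − -1.5708) = -1.3258; ω₁ = Δθ/dt₁ = -0.8839
distance = √((3−5)² + (-3−-2.5)²) = 2.0616; v₂ = distance/dt₂ = 4.1231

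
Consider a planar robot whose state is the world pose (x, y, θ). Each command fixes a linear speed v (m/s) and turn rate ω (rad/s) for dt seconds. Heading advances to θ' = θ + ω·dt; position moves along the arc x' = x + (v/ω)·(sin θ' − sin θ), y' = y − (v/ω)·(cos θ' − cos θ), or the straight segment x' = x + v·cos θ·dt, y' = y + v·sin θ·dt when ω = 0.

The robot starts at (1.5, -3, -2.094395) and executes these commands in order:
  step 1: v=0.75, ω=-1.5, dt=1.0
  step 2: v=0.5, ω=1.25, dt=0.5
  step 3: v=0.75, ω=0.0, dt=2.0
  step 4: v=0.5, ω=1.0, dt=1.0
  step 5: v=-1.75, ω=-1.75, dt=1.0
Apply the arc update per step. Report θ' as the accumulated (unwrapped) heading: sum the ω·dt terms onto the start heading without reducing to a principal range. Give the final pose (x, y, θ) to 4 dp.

(0.2196, -3.2712, -3.7194)

step 1: θ'=-3.5944 (R=-0.5000) → pose (0.8482, -3.1996, -3.5944)
step 2: θ'=-2.9694 (R=0.4000) → pose (0.6047, -3.1652, -2.9694)
step 3: θ'=-2.9694 (straight) → pose (-0.8731, -3.4222, -2.9694)
step 4: θ'=-1.9694 (R=0.5000) → pose (-1.2482, -3.7208, -1.9694)
step 5: θ'=-3.7194 (R=1.0000) → pose (0.2196, -3.2712, -3.7194)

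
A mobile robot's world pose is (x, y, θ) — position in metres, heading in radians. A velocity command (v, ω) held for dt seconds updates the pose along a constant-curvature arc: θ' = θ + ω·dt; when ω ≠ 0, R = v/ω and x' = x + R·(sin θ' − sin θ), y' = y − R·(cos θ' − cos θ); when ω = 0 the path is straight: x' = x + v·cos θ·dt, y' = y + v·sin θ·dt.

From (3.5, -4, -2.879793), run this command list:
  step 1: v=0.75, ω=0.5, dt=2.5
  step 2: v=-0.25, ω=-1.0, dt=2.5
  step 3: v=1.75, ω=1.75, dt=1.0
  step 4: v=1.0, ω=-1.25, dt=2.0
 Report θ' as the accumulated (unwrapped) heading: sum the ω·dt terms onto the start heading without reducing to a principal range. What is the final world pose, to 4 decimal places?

(-0.0171, -4.3521, -4.8798)

step 1: θ'=-1.6298 (R=1.5000) → pose (2.3908, -5.3604, -1.6298)
step 2: θ'=-4.1298 (R=0.2500) → pose (2.8492, -5.2376, -4.1298)
step 3: θ'=-2.3798 (R=1.0000) → pose (1.3239, -5.0642, -2.3798)
step 4: θ'=-4.8798 (R=-0.8000) → pose (-0.0171, -4.3521, -4.8798)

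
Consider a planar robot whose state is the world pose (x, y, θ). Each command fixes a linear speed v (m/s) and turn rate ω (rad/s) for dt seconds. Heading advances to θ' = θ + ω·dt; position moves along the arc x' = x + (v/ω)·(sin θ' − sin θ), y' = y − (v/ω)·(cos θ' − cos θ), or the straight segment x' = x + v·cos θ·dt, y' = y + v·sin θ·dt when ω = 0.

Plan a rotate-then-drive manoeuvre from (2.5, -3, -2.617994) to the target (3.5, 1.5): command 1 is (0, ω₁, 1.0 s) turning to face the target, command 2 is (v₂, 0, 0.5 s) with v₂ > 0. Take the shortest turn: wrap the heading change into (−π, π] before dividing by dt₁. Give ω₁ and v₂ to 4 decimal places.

heading to target = atan2(1.5−-3, 3.5−2.5) = 1.3521
Δθ = wrap(1.3521 − -2.6180) = -2.3131; ω₁ = Δθ/dt₁ = -2.3131
distance = √((3.5−2.5)² + (1.5−-3)²) = 4.6098; v₂ = distance/dt₂ = 9.2195

ω₁ = -2.3131, v₂ = 9.2195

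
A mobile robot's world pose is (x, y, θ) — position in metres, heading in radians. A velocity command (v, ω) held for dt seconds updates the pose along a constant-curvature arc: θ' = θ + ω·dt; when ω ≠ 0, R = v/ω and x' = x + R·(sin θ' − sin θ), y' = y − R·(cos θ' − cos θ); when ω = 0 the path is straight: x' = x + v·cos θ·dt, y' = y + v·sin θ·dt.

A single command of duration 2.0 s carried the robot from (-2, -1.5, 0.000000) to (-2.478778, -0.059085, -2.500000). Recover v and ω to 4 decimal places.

Δθ = -2.500000 − 0.000000 = -2.500000
ω = Δθ/dt = -2.500000/2.0 = -1.2500
R = −Δy/(cos θ' − cos θ) = 0.8000
v = R·ω = 0.8000·-1.2500 = -1.0000

v = -1.0000, ω = -1.2500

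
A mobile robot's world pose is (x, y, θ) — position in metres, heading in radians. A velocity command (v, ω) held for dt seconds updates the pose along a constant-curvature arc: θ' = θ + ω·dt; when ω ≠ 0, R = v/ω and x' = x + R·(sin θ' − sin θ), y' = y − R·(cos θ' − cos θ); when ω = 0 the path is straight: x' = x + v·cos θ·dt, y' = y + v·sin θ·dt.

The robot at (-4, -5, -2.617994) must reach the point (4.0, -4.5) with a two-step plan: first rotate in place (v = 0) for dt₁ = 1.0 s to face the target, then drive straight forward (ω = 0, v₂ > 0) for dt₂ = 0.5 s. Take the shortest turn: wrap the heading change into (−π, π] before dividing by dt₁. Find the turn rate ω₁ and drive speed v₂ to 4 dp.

ω₁ = 2.6804, v₂ = 16.0312

heading to target = atan2(-4.5−-5, 4−-4) = 0.0624
Δθ = wrap(0.0624 − -2.6180) = 2.6804; ω₁ = Δθ/dt₁ = 2.6804
distance = √((4−-4)² + (-4.5−-5)²) = 8.0156; v₂ = distance/dt₂ = 16.0312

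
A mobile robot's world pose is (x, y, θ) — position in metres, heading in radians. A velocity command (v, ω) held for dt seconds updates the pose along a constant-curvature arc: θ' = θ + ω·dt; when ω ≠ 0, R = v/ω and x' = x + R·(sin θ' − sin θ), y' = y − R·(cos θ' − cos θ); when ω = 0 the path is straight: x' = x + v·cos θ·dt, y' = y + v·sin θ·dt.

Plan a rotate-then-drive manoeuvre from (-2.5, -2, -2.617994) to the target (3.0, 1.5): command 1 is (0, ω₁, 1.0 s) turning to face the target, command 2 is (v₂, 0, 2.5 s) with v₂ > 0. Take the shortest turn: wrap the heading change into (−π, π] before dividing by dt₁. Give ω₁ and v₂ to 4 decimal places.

ω₁ = -3.0985, v₂ = 2.6077

heading to target = atan2(1.5−-2, 3−-2.5) = 0.5667
Δθ = wrap(0.5667 − -2.6180) = -3.0985; ω₁ = Δθ/dt₁ = -3.0985
distance = √((3−-2.5)² + (1.5−-2)²) = 6.5192; v₂ = distance/dt₂ = 2.6077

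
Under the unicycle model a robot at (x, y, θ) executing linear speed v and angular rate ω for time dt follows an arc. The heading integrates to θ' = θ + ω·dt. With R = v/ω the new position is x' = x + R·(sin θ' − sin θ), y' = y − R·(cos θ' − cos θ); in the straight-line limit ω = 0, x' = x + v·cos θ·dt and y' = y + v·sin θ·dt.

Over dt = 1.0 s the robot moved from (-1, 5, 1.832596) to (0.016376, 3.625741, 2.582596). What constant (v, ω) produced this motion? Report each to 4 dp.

v = -1.7500, ω = 0.7500

Δθ = 2.582596 − 1.832596 = 0.750000
ω = Δθ/dt = 0.750000/1.0 = 0.7500
R = −Δy/(cos θ' − cos θ) = -2.3333
v = R·ω = -2.3333·0.7500 = -1.7500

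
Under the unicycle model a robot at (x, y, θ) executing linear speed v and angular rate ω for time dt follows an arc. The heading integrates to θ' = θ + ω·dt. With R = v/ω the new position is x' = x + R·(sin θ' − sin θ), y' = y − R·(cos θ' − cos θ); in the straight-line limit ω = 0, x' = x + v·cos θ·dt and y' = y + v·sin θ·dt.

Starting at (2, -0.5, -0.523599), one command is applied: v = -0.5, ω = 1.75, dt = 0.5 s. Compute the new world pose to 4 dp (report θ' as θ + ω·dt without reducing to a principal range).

θ' = -0.5236 + 1.75·0.5 = 0.3514
R = v/ω = -0.5/1.75 = -0.2857
x' = 2 + -0.2857·(sin 0.3514 − sin -0.5236) = 1.7588
y' = -0.5 − -0.2857·(cos 0.3514 − cos -0.5236) = -0.4792

(1.7588, -0.4792, 0.3514)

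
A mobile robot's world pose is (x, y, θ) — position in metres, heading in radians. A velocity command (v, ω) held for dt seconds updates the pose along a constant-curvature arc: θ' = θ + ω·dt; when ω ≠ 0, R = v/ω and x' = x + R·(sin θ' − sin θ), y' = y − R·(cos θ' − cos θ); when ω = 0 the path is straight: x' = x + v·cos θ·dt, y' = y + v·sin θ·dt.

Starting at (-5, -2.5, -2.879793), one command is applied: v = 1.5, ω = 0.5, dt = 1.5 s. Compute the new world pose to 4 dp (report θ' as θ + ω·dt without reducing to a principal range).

θ' = -2.8798 + 0.5·1.5 = -2.1298
R = v/ω = 1.5/0.5 = 3.0000
x' = -5 + 3.0000·(sin -2.1298 − sin -2.8798) = -6.7669
y' = -2.5 − 3.0000·(cos -2.1298 − cos -2.8798) = -3.8068

(-6.7669, -3.8068, -2.1298)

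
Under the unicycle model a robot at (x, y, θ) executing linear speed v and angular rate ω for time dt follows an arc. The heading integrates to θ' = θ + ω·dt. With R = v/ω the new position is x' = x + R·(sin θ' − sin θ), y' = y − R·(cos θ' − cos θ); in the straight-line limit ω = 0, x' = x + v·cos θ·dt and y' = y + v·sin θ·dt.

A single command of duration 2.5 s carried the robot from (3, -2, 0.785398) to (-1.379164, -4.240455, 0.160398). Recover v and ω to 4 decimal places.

v = -2.0000, ω = -0.2500

Δθ = 0.160398 − 0.785398 = -0.625000
ω = Δθ/dt = -0.625000/2.5 = -0.2500
R = Δx/(sin θ' − sin θ) = 8.0000
v = R·ω = 8.0000·-0.2500 = -2.0000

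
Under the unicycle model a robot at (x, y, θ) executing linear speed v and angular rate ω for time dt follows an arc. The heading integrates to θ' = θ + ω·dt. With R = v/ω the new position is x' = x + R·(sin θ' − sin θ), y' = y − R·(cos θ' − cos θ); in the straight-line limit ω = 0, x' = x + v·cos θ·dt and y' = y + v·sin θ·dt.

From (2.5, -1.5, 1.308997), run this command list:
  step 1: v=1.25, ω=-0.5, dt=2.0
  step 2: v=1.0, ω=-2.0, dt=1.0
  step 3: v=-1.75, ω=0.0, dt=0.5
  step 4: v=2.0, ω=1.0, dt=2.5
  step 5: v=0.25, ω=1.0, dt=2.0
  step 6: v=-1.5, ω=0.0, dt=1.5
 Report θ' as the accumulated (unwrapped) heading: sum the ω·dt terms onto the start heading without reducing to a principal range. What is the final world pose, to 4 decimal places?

step 1: θ'=0.3090 (R=-2.5000) → pose (4.1546, 0.2346, 0.3090)
step 2: θ'=-1.6910 (R=-0.5000) → pose (4.8030, -0.3017, -1.6910)
step 3: θ'=-1.6910 (straight) → pose (4.9079, 0.5670, -1.6910)
step 4: θ'=0.8090 (R=2.0000) → pose (8.3407, -1.0533, 0.8090)
step 5: θ'=2.8090 (R=0.2500) → pose (8.2414, -0.6445, 2.8090)
step 6: θ'=2.8090 (straight) → pose (10.3681, -1.3791, 2.8090)

(10.3681, -1.3791, 2.8090)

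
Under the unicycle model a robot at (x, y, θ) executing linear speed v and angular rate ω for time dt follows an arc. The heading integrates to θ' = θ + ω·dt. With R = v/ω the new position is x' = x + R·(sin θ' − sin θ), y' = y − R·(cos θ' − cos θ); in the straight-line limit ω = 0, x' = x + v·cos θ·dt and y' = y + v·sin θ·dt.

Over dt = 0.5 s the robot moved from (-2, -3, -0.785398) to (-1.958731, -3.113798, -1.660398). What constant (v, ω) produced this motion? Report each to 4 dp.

Δθ = -1.660398 − -0.785398 = -0.875000
ω = Δθ/dt = -0.875000/0.5 = -1.7500
R = −Δy/(cos θ' − cos θ) = -0.1429
v = R·ω = -0.1429·-1.7500 = 0.2500

v = 0.2500, ω = -1.7500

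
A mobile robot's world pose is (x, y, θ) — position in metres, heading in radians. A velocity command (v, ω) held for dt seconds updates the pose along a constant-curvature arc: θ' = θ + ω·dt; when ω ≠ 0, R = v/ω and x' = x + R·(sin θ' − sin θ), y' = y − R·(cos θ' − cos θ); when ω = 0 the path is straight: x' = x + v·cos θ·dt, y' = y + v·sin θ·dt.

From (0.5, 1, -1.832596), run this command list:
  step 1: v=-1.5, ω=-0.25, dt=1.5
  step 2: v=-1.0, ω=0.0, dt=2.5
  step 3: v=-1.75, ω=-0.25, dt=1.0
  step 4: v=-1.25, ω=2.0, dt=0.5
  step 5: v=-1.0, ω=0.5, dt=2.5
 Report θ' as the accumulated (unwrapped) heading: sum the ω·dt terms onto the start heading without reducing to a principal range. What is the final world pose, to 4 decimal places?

(2.8139, 8.5740, -0.2076)

step 1: θ'=-2.2076 (R=6.0000) → pose (1.4715, 3.0148, -2.2076)
step 2: θ'=-2.2076 (straight) → pose (2.9581, 5.0248, -2.2076)
step 3: θ'=-2.4576 (R=7.0000) → pose (4.1629, 6.2878, -2.4576)
step 4: θ'=-1.4576 (R=-0.6250) → pose (4.3889, 6.8428, -1.4576)
step 5: θ'=-0.2076 (R=-2.0000) → pose (2.8139, 8.5740, -0.2076)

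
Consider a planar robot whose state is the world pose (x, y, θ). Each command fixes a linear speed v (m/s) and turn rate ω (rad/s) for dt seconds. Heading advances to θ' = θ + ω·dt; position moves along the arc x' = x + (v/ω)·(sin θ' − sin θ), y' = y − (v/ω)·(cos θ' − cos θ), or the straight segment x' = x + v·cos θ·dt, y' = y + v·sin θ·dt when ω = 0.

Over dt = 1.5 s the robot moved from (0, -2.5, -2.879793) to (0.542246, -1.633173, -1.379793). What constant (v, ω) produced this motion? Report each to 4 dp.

Δθ = -1.379793 − -2.879793 = 1.500000
ω = Δθ/dt = 1.500000/1.5 = 1.0000
R = −Δy/(cos θ' − cos θ) = -0.7500
v = R·ω = -0.7500·1.0000 = -0.7500

v = -0.7500, ω = 1.0000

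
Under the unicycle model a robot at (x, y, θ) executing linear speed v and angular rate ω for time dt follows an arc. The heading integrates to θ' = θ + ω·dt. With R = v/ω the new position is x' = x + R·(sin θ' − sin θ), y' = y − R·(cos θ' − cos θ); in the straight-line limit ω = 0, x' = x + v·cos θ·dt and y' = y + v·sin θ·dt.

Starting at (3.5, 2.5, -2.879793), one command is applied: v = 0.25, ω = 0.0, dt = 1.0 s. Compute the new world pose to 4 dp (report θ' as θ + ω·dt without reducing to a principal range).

θ' = -2.8798 + 0.0·1.0 = -2.8798
ω = 0 → straight: x' = 3.5 + 0.25·cos(-2.8798)·1.0 = 3.2585
y' = 2.5 + 0.25·sin(-2.8798)·1.0 = 2.4353

(3.2585, 2.4353, -2.8798)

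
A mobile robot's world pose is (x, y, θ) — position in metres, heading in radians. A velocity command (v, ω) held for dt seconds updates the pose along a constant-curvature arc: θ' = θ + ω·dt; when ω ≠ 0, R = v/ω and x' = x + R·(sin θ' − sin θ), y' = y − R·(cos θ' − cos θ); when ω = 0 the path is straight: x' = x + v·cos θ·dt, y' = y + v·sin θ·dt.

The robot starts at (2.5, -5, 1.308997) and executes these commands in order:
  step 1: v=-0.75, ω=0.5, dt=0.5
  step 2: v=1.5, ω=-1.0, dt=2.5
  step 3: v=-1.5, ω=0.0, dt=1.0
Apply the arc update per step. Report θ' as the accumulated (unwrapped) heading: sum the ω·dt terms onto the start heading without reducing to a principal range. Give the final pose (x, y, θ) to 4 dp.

step 1: θ'=1.5590 (R=-1.5000) → pose (2.4490, -5.3705, 1.5590)
step 2: θ'=-0.9410 (R=-1.5000) → pose (5.1611, -4.5048, -0.9410)
step 3: θ'=-0.9410 (straight) → pose (4.2776, -3.2925, -0.9410)

(4.2776, -3.2925, -0.9410)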